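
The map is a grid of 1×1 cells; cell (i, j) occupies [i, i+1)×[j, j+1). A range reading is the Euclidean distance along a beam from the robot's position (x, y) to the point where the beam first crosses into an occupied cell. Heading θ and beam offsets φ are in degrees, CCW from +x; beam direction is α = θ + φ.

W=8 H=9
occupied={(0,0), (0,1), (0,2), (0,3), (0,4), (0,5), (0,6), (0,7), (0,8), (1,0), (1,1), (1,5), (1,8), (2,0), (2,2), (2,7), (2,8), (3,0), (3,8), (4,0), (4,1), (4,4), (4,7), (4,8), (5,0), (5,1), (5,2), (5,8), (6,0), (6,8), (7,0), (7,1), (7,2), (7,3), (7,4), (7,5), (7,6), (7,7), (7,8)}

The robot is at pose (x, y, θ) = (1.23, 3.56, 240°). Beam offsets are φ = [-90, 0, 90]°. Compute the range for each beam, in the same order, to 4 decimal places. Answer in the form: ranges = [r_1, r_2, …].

ranges = [0.2656, 0.4600, 1.1200]

beam 1: φ=-90°, α=150°
  cosα=-0.8660 sinα=0.5000 | (1,3) | tMaxX 0.2656 tMaxY 0.8800 | tΔX 1.1547 tΔY 2.0000
    t=0.2656 [x] (0,3) — stop
  → r_1 = 0.2656
beam 2: φ=0°, α=240°
  cosα=-0.5000 sinα=-0.8660 | (1,3) | tMaxX 0.4600 tMaxY 0.6466 | tΔX 2.0000 tΔY 1.1547
    t=0.4600 [x] (0,3) — stop
  → r_2 = 0.4600
beam 3: φ=90°, α=330°
  cosα=0.8660 sinα=-0.5000 | (1,3) | tMaxX 0.8891 tMaxY 1.1200 | tΔX 1.1547 tΔY 2.0000
    t=0.8891 [x] (2,3)
    t=1.1200 [y] (2,2) — stop
  → r_3 = 1.1200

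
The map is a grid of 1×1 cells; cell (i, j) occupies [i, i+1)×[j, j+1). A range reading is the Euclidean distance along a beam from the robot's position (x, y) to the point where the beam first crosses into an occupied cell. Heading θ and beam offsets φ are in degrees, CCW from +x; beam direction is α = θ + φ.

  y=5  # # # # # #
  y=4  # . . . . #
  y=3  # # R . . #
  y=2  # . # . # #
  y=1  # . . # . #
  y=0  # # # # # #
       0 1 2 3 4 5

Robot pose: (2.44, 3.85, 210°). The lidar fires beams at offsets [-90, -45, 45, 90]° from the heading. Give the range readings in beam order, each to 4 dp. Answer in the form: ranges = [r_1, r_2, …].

beam 1: φ=-90°, α=120°
  dir = (cos 120°, sin 120°) = (-0.5000, 0.8660); from cell (2,3)
  next x-line at t=0.8800, next y-line at t=0.1732; Δt_x=2.0000, Δt_y=1.1547
    y: enter (2,4) at t=0.1732
    x: enter (1,4) at t=0.8800
    y: enter (1,5) at t=1.3279 ← occupied
  → r_1 = 1.3279
beam 2: φ=-45°, α=165°
  dir = (cos 165°, sin 165°) = (-0.9659, 0.2588); from cell (2,3)
  next x-line at t=0.4555, next y-line at t=0.5796; Δt_x=1.0353, Δt_y=3.8637
    x: enter (1,3) at t=0.4555 ← occupied
  → r_2 = 0.4555
beam 3: φ=45°, α=255°
  dir = (cos 255°, sin 255°) = (-0.2588, -0.9659); from cell (2,3)
  next x-line at t=1.7000, next y-line at t=0.8800; Δt_x=3.8637, Δt_y=1.0353
    y: enter (2,2) at t=0.8800 ← occupied
  → r_3 = 0.8800
beam 4: φ=90°, α=300°
  dir = (cos 300°, sin 300°) = (0.5000, -0.8660); from cell (2,3)
  next x-line at t=1.1200, next y-line at t=0.9815; Δt_x=2.0000, Δt_y=1.1547
    y: enter (2,2) at t=0.9815 ← occupied
  → r_4 = 0.9815

ranges = [1.3279, 0.4555, 0.8800, 0.9815]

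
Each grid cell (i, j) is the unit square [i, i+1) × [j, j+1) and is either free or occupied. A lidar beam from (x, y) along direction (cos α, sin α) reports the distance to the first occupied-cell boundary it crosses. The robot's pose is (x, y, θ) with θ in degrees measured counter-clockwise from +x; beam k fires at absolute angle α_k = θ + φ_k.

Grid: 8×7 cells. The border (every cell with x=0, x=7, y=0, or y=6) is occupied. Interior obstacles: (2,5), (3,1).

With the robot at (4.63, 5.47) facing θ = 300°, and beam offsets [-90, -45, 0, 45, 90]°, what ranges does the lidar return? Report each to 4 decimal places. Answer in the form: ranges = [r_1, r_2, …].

beam 1: φ=-90°, α=210°
  dir = (cos 210°, sin 210°) = (-0.8660, -0.5000); from cell (4,5)
  next x-line at t=0.7275, next y-line at t=0.9400; Δt_x=1.1547, Δt_y=2.0000
    x: enter (3,5) at t=0.7275
    y: enter (3,4) at t=0.9400
    x: enter (2,4) at t=1.8822
    y: enter (2,3) at t=2.9400
    x: enter (1,3) at t=3.0369
    x: enter (0,3) at t=4.1916 ← occupied
  → r_1 = 4.1916
beam 2: φ=-45°, α=255°
  dir = (cos 255°, sin 255°) = (-0.2588, -0.9659); from cell (4,5)
  next x-line at t=2.4341, next y-line at t=0.4866; Δt_x=3.8637, Δt_y=1.0353
    y: enter (4,4) at t=0.4866
    y: enter (4,3) at t=1.5219
    x: enter (3,3) at t=2.4341
    y: enter (3,2) at t=2.5571
    y: enter (3,1) at t=3.5924 ← occupied
  → r_2 = 3.5924
beam 3: φ=0°, α=300°
  dir = (cos 300°, sin 300°) = (0.5000, -0.8660); from cell (4,5)
  next x-line at t=0.7400, next y-line at t=0.5427; Δt_x=2.0000, Δt_y=1.1547
    y: enter (4,4) at t=0.5427
    x: enter (5,4) at t=0.7400
    y: enter (5,3) at t=1.6974
    x: enter (6,3) at t=2.7400
    y: enter (6,2) at t=2.8521
    y: enter (6,1) at t=4.0068
    x: enter (7,1) at t=4.7400 ← occupied
  → r_3 = 4.7400
beam 4: φ=45°, α=345°
  dir = (cos 345°, sin 345°) = (0.9659, -0.2588); from cell (4,5)
  next x-line at t=0.3831, next y-line at t=1.8159; Δt_x=1.0353, Δt_y=3.8637
    x: enter (5,5) at t=0.3831
    x: enter (6,5) at t=1.4183
    y: enter (6,4) at t=1.8159
    x: enter (7,4) at t=2.4536 ← occupied
  → r_4 = 2.4536
beam 5: φ=90°, α=30°
  dir = (cos 30°, sin 30°) = (0.8660, 0.5000); from cell (4,5)
  next x-line at t=0.4272, next y-line at t=1.0600; Δt_x=1.1547, Δt_y=2.0000
    x: enter (5,5) at t=0.4272
    y: enter (5,6) at t=1.0600 ← occupied
  → r_5 = 1.0600

ranges = [4.1916, 3.5924, 4.7400, 2.4536, 1.0600]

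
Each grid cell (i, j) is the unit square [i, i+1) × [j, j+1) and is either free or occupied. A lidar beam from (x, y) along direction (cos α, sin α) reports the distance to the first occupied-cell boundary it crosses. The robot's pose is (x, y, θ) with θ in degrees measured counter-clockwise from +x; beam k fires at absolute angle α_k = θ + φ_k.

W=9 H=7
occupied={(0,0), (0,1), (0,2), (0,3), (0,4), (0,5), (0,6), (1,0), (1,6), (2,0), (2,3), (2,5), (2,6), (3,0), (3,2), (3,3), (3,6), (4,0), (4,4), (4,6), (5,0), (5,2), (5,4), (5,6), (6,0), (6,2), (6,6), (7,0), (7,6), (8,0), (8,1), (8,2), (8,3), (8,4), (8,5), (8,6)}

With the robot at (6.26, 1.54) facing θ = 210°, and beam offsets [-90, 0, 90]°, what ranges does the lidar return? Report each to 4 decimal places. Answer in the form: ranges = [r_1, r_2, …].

beam 1: φ=-90°, α=120°
  dir = (cos 120°, sin 120°) = (-0.5000, 0.8660); from cell (6,1)
  next x-line at t=0.5200, next y-line at t=0.5312; Δt_x=2.0000, Δt_y=1.1547
    x: enter (5,1) at t=0.5200
    y: enter (5,2) at t=0.5312 ← occupied
  → r_1 = 0.5312
beam 2: φ=0°, α=210°
  dir = (cos 210°, sin 210°) = (-0.8660, -0.5000); from cell (6,1)
  next x-line at t=0.3002, next y-line at t=1.0800; Δt_x=1.1547, Δt_y=2.0000
    x: enter (5,1) at t=0.3002
    y: enter (5,0) at t=1.0800 ← occupied
  → r_2 = 1.0800
beam 3: φ=90°, α=300°
  dir = (cos 300°, sin 300°) = (0.5000, -0.8660); from cell (6,1)
  next x-line at t=1.4800, next y-line at t=0.6235; Δt_x=2.0000, Δt_y=1.1547
    y: enter (6,0) at t=0.6235 ← occupied
  → r_3 = 0.6235

ranges = [0.5312, 1.0800, 0.6235]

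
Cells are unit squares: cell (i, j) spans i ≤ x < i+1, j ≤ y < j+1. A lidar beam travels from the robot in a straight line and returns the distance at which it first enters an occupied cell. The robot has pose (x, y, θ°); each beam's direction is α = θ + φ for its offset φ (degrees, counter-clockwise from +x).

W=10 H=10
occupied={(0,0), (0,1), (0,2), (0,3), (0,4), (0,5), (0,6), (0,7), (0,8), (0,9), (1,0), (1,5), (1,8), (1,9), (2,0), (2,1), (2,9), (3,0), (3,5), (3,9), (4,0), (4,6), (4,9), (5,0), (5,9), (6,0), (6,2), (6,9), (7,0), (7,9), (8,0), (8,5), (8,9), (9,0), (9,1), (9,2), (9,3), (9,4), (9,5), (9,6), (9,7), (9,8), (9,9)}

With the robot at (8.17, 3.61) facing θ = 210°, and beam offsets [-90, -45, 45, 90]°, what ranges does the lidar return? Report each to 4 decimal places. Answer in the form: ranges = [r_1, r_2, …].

ranges = [6.2238, 6.3877, 2.7021, 1.6600]

beam 1: φ=-90°, α=120°
  direction (-0.5000, 0.8660); cell (8,3); t to first gridline: x 0.3400, y 0.4503 (then +2.0000 / +1.1547)
    (7,3) via x @ 0.3400
    (7,4) via y @ 0.4503
    (7,5) via y @ 1.6050
    (6,5) via x @ 2.3400
    (6,6) via y @ 2.7597
    (6,7) via y @ 3.9144
    (5,7) via x @ 4.3400
    (5,8) via y @ 5.0691
    (5,9) via y @ 6.2238  # hit
  → r_1 = 6.2238
beam 2: φ=-45°, α=165°
  direction (-0.9659, 0.2588); cell (8,3); t to first gridline: x 0.1760, y 1.5068 (then +1.0353 / +3.8637)
    (7,3) via x @ 0.1760
    (6,3) via x @ 1.2113
    (6,4) via y @ 1.5068
    (5,4) via x @ 2.2465
    (4,4) via x @ 3.2818
    (3,4) via x @ 4.3171
    (2,4) via x @ 5.3524
    (2,5) via y @ 5.3705
    (1,5) via x @ 6.3877  # hit
  → r_2 = 6.3877
beam 3: φ=45°, α=255°
  direction (-0.2588, -0.9659); cell (8,3); t to first gridline: x 0.6568, y 0.6315 (then +3.8637 / +1.0353)
    (8,2) via y @ 0.6315
    (7,2) via x @ 0.6568
    (7,1) via y @ 1.6668
    (7,0) via y @ 2.7021  # hit
  → r_3 = 2.7021
beam 4: φ=90°, α=300°
  direction (0.5000, -0.8660); cell (8,3); t to first gridline: x 1.6600, y 0.7044 (then +2.0000 / +1.1547)
    (8,2) via y @ 0.7044
    (9,2) via x @ 1.6600  # hit
  → r_4 = 1.6600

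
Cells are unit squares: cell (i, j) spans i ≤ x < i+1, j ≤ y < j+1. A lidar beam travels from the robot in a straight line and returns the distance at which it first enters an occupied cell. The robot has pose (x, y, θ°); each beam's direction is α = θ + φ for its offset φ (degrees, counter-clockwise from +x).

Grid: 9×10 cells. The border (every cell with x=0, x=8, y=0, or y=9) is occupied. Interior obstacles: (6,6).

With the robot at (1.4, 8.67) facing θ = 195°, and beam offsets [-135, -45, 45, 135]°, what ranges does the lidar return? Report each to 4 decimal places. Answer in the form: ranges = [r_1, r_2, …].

beam 1: φ=-135°, α=60°
  direction (0.5000, 0.8660); cell (1,8); t to first gridline: x 1.2000, y 0.3811 (then +2.0000 / +1.1547)
    (1,9) via y @ 0.3811  # hit
  → r_1 = 0.3811
beam 2: φ=-45°, α=150°
  direction (-0.8660, 0.5000); cell (1,8); t to first gridline: x 0.4619, y 0.6600 (then +1.1547 / +2.0000)
    (0,8) via x @ 0.4619  # hit
  → r_2 = 0.4619
beam 3: φ=45°, α=240°
  direction (-0.5000, -0.8660); cell (1,8); t to first gridline: x 0.8000, y 0.7736 (then +2.0000 / +1.1547)
    (1,7) via y @ 0.7736
    (0,7) via x @ 0.8000  # hit
  → r_3 = 0.8000
beam 4: φ=135°, α=330°
  direction (0.8660, -0.5000); cell (1,8); t to first gridline: x 0.6928, y 1.3400 (then +1.1547 / +2.0000)
    (2,8) via x @ 0.6928
    (2,7) via y @ 1.3400
    (3,7) via x @ 1.8475
    (4,7) via x @ 3.0022
    (4,6) via y @ 3.3400
    (5,6) via x @ 4.1569
    (6,6) via x @ 5.3116  # hit
  → r_4 = 5.3116

ranges = [0.3811, 0.4619, 0.8000, 5.3116]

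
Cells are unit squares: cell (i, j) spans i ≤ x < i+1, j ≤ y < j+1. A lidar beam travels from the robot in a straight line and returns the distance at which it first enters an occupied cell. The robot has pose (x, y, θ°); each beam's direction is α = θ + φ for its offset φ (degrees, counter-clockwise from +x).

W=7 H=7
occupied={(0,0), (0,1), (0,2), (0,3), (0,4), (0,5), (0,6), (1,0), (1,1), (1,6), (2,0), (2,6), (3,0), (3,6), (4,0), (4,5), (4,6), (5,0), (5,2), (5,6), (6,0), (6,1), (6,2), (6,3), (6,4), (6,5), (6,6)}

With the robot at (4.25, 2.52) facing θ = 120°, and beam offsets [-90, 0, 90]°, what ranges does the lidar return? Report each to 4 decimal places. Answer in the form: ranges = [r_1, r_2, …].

beam 1: φ=-90°, α=30°
  dir = (cos 30°, sin 30°) = (0.8660, 0.5000); from cell (4,2)
  next x-line at t=0.8660, next y-line at t=0.9600; Δt_x=1.1547, Δt_y=2.0000
    x: enter (5,2) at t=0.8660 ← occupied
  → r_1 = 0.8660
beam 2: φ=0°, α=120°
  dir = (cos 120°, sin 120°) = (-0.5000, 0.8660); from cell (4,2)
  next x-line at t=0.5000, next y-line at t=0.5543; Δt_x=2.0000, Δt_y=1.1547
    x: enter (3,2) at t=0.5000
    y: enter (3,3) at t=0.5543
    y: enter (3,4) at t=1.7090
    x: enter (2,4) at t=2.5000
    y: enter (2,5) at t=2.8637
    y: enter (2,6) at t=4.0184 ← occupied
  → r_2 = 4.0184
beam 3: φ=90°, α=210°
  dir = (cos 210°, sin 210°) = (-0.8660, -0.5000); from cell (4,2)
  next x-line at t=0.2887, next y-line at t=1.0400; Δt_x=1.1547, Δt_y=2.0000
    x: enter (3,2) at t=0.2887
    y: enter (3,1) at t=1.0400
    x: enter (2,1) at t=1.4434
    x: enter (1,1) at t=2.5981 ← occupied
  → r_3 = 2.5981

ranges = [0.8660, 4.0184, 2.5981]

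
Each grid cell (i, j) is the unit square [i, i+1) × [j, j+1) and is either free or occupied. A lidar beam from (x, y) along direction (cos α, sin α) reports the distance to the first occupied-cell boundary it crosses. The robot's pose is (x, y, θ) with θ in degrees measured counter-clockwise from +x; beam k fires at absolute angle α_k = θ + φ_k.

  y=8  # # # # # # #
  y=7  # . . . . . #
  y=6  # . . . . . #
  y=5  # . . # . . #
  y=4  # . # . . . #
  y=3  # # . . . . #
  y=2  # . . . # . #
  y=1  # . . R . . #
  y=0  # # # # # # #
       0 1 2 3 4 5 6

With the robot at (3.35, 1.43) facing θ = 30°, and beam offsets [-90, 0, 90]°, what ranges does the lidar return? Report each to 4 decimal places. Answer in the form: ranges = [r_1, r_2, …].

ranges = [0.4965, 1.1400, 2.7000]

beam 1: φ=-90°, α=300°
  d=(0.5000,-0.8660)  start (3,1)  tX=1.3000 tY=0.4965  stride 1/|dx|=2.0000 1/|dy|=1.1547
    cross y-line → (3,0), t=0.4965 (wall)
  → r_1 = 0.4965
beam 2: φ=0°, α=30°
  d=(0.8660,0.5000)  start (3,1)  tX=0.7506 tY=1.1400  stride 1/|dx|=1.1547 1/|dy|=2.0000
    cross x-line → (4,1), t=0.7506
    cross y-line → (4,2), t=1.1400 (wall)
  → r_2 = 1.1400
beam 3: φ=90°, α=120°
  d=(-0.5000,0.8660)  start (3,1)  tX=0.7000 tY=0.6582  stride 1/|dx|=2.0000 1/|dy|=1.1547
    cross y-line → (3,2), t=0.6582
    cross x-line → (2,2), t=0.7000
    cross y-line → (2,3), t=1.8129
    cross x-line → (1,3), t=2.7000 (wall)
  → r_3 = 2.7000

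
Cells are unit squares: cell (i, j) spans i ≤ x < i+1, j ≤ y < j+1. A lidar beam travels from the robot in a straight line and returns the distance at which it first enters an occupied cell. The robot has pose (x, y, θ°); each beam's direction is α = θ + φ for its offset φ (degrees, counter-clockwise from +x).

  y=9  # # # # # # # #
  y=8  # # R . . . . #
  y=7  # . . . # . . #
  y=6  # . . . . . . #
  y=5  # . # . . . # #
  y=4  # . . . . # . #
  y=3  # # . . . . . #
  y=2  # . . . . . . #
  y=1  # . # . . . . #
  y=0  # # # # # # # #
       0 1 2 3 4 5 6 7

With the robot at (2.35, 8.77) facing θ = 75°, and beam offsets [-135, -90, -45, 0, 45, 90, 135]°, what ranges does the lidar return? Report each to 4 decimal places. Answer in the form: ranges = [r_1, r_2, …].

ranges = [5.3000, 4.8140, 0.4600, 0.2381, 0.2656, 0.3623, 0.4041]

beam 1: φ=-135°, α=300°
  cosα=0.5000 sinα=-0.8660 | (2,8) | tMaxX 1.3000 tMaxY 0.8891 | tΔX 2.0000 tΔY 1.1547
    t=0.8891 [y] (2,7)
    t=1.3000 [x] (3,7)
    t=2.0438 [y] (3,6)
    t=3.1985 [y] (3,5)
    t=3.3000 [x] (4,5)
    t=4.3532 [y] (4,4)
    t=5.3000 [x] (5,4) — stop
  → r_1 = 5.3000
beam 2: φ=-90°, α=345°
  cosα=0.9659 sinα=-0.2588 | (2,8) | tMaxX 0.6729 tMaxY 2.9751 | tΔX 1.0353 tΔY 3.8637
    t=0.6729 [x] (3,8)
    t=1.7082 [x] (4,8)
    t=2.7435 [x] (5,8)
    t=2.9751 [y] (5,7)
    t=3.7788 [x] (6,7)
    t=4.8140 [x] (7,7) — stop
  → r_2 = 4.8140
beam 3: φ=-45°, α=30°
  cosα=0.8660 sinα=0.5000 | (2,8) | tMaxX 0.7506 tMaxY 0.4600 | tΔX 1.1547 tΔY 2.0000
    t=0.4600 [y] (2,9) — stop
  → r_3 = 0.4600
beam 4: φ=0°, α=75°
  cosα=0.2588 sinα=0.9659 | (2,8) | tMaxX 2.5114 tMaxY 0.2381 | tΔX 3.8637 tΔY 1.0353
    t=0.2381 [y] (2,9) — stop
  → r_4 = 0.2381
beam 5: φ=45°, α=120°
  cosα=-0.5000 sinα=0.8660 | (2,8) | tMaxX 0.7000 tMaxY 0.2656 | tΔX 2.0000 tΔY 1.1547
    t=0.2656 [y] (2,9) — stop
  → r_5 = 0.2656
beam 6: φ=90°, α=165°
  cosα=-0.9659 sinα=0.2588 | (2,8) | tMaxX 0.3623 tMaxY 0.8887 | tΔX 1.0353 tΔY 3.8637
    t=0.3623 [x] (1,8) — stop
  → r_6 = 0.3623
beam 7: φ=135°, α=210°
  cosα=-0.8660 sinα=-0.5000 | (2,8) | tMaxX 0.4041 tMaxY 1.5400 | tΔX 1.1547 tΔY 2.0000
    t=0.4041 [x] (1,8) — stop
  → r_7 = 0.4041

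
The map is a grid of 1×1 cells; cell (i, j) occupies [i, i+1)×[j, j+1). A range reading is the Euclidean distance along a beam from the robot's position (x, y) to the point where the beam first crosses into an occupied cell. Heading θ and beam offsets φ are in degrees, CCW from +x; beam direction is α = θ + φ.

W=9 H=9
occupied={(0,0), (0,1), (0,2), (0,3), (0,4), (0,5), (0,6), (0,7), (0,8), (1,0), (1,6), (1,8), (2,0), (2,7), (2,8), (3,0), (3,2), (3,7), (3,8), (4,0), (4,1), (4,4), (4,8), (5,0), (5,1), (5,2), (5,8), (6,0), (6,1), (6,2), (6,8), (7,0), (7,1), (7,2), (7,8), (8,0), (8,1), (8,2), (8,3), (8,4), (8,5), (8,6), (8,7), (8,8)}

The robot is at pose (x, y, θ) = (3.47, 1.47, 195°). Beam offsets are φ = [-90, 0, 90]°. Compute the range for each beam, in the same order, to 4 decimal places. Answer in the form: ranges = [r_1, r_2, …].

ranges = [0.5487, 1.8159, 0.4866]

beam 1: φ=-90°, α=105°
  d=(-0.2588,0.9659)  start (3,1)  tX=1.8159 tY=0.5487  stride 1/|dx|=3.8637 1/|dy|=1.0353
    cross y-line → (3,2), t=0.5487 (wall)
  → r_1 = 0.5487
beam 2: φ=0°, α=195°
  d=(-0.9659,-0.2588)  start (3,1)  tX=0.4866 tY=1.8159  stride 1/|dx|=1.0353 1/|dy|=3.8637
    cross x-line → (2,1), t=0.4866
    cross x-line → (1,1), t=1.5219
    cross y-line → (1,0), t=1.8159 (wall)
  → r_2 = 1.8159
beam 3: φ=90°, α=285°
  d=(0.2588,-0.9659)  start (3,1)  tX=2.0478 tY=0.4866  stride 1/|dx|=3.8637 1/|dy|=1.0353
    cross y-line → (3,0), t=0.4866 (wall)
  → r_3 = 0.4866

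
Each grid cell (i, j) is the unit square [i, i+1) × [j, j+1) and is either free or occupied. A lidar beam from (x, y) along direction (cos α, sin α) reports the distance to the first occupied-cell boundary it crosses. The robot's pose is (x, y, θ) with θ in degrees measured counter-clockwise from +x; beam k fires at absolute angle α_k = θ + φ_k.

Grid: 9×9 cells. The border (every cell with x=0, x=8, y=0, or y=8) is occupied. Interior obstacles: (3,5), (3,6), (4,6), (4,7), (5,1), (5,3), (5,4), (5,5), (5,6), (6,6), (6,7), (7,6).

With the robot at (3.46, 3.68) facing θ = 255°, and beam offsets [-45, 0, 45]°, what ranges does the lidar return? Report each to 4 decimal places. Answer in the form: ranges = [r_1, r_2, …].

ranges = [2.8406, 2.7745, 3.0800]

beam 1: φ=-45°, α=210°
  dir = (cos 210°, sin 210°) = (-0.8660, -0.5000); from cell (3,3)
  next x-line at t=0.5312, next y-line at t=1.3600; Δt_x=1.1547, Δt_y=2.0000
    x: enter (2,3) at t=0.5312
    y: enter (2,2) at t=1.3600
    x: enter (1,2) at t=1.6859
    x: enter (0,2) at t=2.8406 ← occupied
  → r_1 = 2.8406
beam 2: φ=0°, α=255°
  dir = (cos 255°, sin 255°) = (-0.2588, -0.9659); from cell (3,3)
  next x-line at t=1.7773, next y-line at t=0.7040; Δt_x=3.8637, Δt_y=1.0353
    y: enter (3,2) at t=0.7040
    y: enter (3,1) at t=1.7393
    x: enter (2,1) at t=1.7773
    y: enter (2,0) at t=2.7745 ← occupied
  → r_2 = 2.7745
beam 3: φ=45°, α=300°
  dir = (cos 300°, sin 300°) = (0.5000, -0.8660); from cell (3,3)
  next x-line at t=1.0800, next y-line at t=0.7852; Δt_x=2.0000, Δt_y=1.1547
    y: enter (3,2) at t=0.7852
    x: enter (4,2) at t=1.0800
    y: enter (4,1) at t=1.9399
    x: enter (5,1) at t=3.0800 ← occupied
  → r_3 = 3.0800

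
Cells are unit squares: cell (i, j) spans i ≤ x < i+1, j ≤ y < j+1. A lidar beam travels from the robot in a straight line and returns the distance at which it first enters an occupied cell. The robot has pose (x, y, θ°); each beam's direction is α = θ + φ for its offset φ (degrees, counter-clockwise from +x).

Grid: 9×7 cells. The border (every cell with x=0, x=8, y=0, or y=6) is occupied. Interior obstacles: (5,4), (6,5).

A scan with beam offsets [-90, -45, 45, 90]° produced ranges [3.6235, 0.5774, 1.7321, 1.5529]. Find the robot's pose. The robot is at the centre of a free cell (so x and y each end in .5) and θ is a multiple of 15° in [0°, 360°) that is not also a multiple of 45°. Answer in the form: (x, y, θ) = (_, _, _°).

Candidates: 33 free-cell centres × 16 headings = 528 poses. Raycast each; keep the one whose scan matches to 4 dp.
  (3.5, 3.5, 60°): beam 1 = 5.0000 ≠ 3.6235 ✗
  (6.5, 4.5, 195°): beam 1 = 0.5176 ≠ 3.6235 ✗
  (7.5, 5.5, 165°): beam 1 = 0.5176 ≠ 3.6235 ✗
  …
  (4.5, 4.5, 15°): r_1=3.6235, r_2=0.5774, r_3=1.7321, r_4=1.5529 — all match ✓
Only this pose fits every beam.

(x, y, θ) = (4.5, 4.5, 15°)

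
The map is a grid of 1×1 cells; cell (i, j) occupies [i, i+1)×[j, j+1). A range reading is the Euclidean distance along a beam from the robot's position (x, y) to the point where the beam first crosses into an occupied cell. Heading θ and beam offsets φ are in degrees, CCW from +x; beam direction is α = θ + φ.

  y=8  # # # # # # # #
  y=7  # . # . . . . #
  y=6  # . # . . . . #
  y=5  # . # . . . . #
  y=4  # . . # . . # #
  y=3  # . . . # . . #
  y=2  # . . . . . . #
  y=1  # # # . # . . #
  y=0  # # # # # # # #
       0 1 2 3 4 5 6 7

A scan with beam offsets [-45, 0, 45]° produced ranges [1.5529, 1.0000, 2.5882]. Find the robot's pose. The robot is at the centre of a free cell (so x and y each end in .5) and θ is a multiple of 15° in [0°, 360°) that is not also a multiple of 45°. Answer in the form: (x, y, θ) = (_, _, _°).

The pose lattice has 33·16 = 528 candidates. Test each by forward raycasting.
  (6.5, 6.5, 105°): beam 1 = 1.0000 ≠ 1.5529 ✗
  (1.5, 6.5, 30°): beam 1 = 0.5176 ≠ 1.5529 ✗
  (5.5, 5.5, 105°): beam 1 = 2.8868 ≠ 1.5529 ✗
  …
  (5.5, 4.5, 210°): r_1=1.5529, r_2=1.0000, r_3=2.5882 — all match ✓
Only this pose fits every beam.

(x, y, θ) = (5.5, 4.5, 210°)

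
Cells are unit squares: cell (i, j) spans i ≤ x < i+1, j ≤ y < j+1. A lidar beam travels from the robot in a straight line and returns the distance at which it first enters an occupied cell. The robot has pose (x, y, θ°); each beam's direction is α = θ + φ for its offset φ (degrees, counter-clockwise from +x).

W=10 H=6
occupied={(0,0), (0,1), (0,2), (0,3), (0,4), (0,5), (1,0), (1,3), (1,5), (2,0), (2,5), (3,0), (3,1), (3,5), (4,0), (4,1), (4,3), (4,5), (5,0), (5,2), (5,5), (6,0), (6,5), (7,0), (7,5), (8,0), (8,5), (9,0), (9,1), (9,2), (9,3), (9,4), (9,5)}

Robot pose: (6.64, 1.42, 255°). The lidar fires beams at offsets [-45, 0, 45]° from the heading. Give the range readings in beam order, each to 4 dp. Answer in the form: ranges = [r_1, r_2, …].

beam 1: φ=-45°, α=210°
  cosα=-0.8660 sinα=-0.5000 | (6,1) | tMaxX 0.7390 tMaxY 0.8400 | tΔX 1.1547 tΔY 2.0000
    t=0.7390 [x] (5,1)
    t=0.8400 [y] (5,0) — stop
  → r_1 = 0.8400
beam 2: φ=0°, α=255°
  cosα=-0.2588 sinα=-0.9659 | (6,1) | tMaxX 2.4728 tMaxY 0.4348 | tΔX 3.8637 tΔY 1.0353
    t=0.4348 [y] (6,0) — stop
  → r_2 = 0.4348
beam 3: φ=45°, α=300°
  cosα=0.5000 sinα=-0.8660 | (6,1) | tMaxX 0.7200 tMaxY 0.4850 | tΔX 2.0000 tΔY 1.1547
    t=0.4850 [y] (6,0) — stop
  → r_3 = 0.4850

ranges = [0.8400, 0.4348, 0.4850]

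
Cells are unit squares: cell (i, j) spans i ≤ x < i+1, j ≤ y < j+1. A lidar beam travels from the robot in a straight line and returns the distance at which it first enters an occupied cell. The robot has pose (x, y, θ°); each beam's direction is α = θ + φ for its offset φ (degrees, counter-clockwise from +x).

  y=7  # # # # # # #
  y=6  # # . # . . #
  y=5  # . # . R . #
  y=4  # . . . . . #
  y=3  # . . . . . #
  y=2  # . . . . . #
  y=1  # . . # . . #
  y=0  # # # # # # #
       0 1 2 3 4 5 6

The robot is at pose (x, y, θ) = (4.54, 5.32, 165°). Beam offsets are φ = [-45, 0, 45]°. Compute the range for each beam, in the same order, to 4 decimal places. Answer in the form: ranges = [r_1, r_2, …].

ranges = [1.0800, 1.5943, 4.0876]

beam 1: φ=-45°, α=120°
  direction (-0.5000, 0.8660); cell (4,5); t to first gridline: x 1.0800, y 0.7852 (then +2.0000 / +1.1547)
    (4,6) via y @ 0.7852
    (3,6) via x @ 1.0800  # hit
  → r_1 = 1.0800
beam 2: φ=0°, α=165°
  direction (-0.9659, 0.2588); cell (4,5); t to first gridline: x 0.5590, y 2.6273 (then +1.0353 / +3.8637)
    (3,5) via x @ 0.5590
    (2,5) via x @ 1.5943  # hit
  → r_2 = 1.5943
beam 3: φ=45°, α=210°
  direction (-0.8660, -0.5000); cell (4,5); t to first gridline: x 0.6235, y 0.6400 (then +1.1547 / +2.0000)
    (3,5) via x @ 0.6235
    (3,4) via y @ 0.6400
    (2,4) via x @ 1.7782
    (2,3) via y @ 2.6400
    (1,3) via x @ 2.9329
    (0,3) via x @ 4.0876  # hit
  → r_3 = 4.0876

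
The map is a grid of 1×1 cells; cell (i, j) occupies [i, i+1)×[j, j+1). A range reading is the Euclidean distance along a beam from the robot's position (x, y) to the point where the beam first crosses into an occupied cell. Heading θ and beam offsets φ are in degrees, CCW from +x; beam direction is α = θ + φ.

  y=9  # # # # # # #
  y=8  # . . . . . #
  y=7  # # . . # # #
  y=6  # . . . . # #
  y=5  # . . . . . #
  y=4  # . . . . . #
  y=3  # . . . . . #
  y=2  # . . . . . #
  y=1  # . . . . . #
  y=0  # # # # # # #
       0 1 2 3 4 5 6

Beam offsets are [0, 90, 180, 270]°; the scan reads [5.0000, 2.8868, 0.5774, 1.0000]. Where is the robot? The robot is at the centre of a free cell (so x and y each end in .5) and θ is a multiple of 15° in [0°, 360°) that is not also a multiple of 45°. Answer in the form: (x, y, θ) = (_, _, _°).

Candidates: 36 free-cell centres × 16 headings = 576 poses. Raycast each; keep the one whose scan matches to 4 dp.
  (3.5, 4.5, 255°): beam 1 = 3.6235 ≠ 5.0000 ✗
  (2.5, 7.5, 105°): beam 1 = 1.5529 ≠ 5.0000 ✗
  (5.5, 1.5, 330°): beam 1 = 0.5774 ≠ 5.0000 ✗
  (1.5, 2.5, 105°): beam 1 = 1.9319 ≠ 5.0000 ✗
  …
  (3.5, 1.5, 60°): r_1=5.0000, r_2=2.8868, r_3=0.5774, r_4=1.0000 — all match ✓
Unique over the lattice → pose = (3.5, 1.5, 60°).

(x, y, θ) = (3.5, 1.5, 60°)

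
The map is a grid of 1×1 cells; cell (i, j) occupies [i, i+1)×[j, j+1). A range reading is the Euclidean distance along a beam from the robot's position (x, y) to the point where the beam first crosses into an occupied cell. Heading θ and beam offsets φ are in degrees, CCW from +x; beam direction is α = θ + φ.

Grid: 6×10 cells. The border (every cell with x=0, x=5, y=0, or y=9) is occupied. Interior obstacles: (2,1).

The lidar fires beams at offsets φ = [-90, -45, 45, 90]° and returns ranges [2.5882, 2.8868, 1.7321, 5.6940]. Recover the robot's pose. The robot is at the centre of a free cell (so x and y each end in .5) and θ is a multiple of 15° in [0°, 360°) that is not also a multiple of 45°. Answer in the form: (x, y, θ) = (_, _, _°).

Enumerate (i+0.5, j+0.5, θ) over the 31 free cells and 16 admissible headings. For each, cast all 4 beams and compare to the given ranges.
  (3.5, 4.5, 240°): beam 1 = 2.8868 ≠ 2.5882 ✗
  (1.5, 1.5, 240°): beam 1 = 0.5774 ≠ 2.5882 ✗
  (3.5, 3.5, 75°): beam 1 = 1.5529 ≠ 2.5882 ✗
  (1.5, 4.5, 210°): beam 1 = 1.0000 ≠ 2.5882 ✗
  …
  (2.5, 6.5, 165°): r_1=2.5882, r_2=2.8868, r_3=1.7321, r_4=5.6940 — all match ✓
Only this pose fits every beam.

(x, y, θ) = (2.5, 6.5, 165°)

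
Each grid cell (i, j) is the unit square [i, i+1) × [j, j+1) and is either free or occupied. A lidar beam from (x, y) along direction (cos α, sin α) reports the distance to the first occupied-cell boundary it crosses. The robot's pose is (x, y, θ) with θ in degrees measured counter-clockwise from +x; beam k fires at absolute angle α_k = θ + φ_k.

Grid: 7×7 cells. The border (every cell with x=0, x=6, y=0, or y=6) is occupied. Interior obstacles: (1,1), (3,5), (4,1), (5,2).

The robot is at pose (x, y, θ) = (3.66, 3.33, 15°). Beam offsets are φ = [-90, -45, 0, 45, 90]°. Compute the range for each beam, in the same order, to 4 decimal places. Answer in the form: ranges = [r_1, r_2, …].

beam 1: φ=-90°, α=285°
  direction (0.2588, -0.9659); cell (3,3); t to first gridline: x 1.3137, y 0.3416 (then +3.8637 / +1.0353)
    (3,2) via y @ 0.3416
    (4,2) via x @ 1.3137
    (4,1) via y @ 1.3769  # hit
  → r_1 = 1.3769
beam 2: φ=-45°, α=330°
  direction (0.8660, -0.5000); cell (3,3); t to first gridline: x 0.3926, y 0.6600 (then +1.1547 / +2.0000)
    (4,3) via x @ 0.3926
    (4,2) via y @ 0.6600
    (5,2) via x @ 1.5473  # hit
  → r_2 = 1.5473
beam 3: φ=0°, α=15°
  direction (0.9659, 0.2588); cell (3,3); t to first gridline: x 0.3520, y 2.5887 (then +1.0353 / +3.8637)
    (4,3) via x @ 0.3520
    (5,3) via x @ 1.3873
    (6,3) via x @ 2.4225  # hit
  → r_3 = 2.4225
beam 4: φ=45°, α=60°
  direction (0.5000, 0.8660); cell (3,3); t to first gridline: x 0.6800, y 0.7736 (then +2.0000 / +1.1547)
    (4,3) via x @ 0.6800
    (4,4) via y @ 0.7736
    (4,5) via y @ 1.9283
    (5,5) via x @ 2.6800
    (5,6) via y @ 3.0831  # hit
  → r_4 = 3.0831
beam 5: φ=90°, α=105°
  direction (-0.2588, 0.9659); cell (3,3); t to first gridline: x 2.5500, y 0.6936 (then +3.8637 / +1.0353)
    (3,4) via y @ 0.6936
    (3,5) via y @ 1.7289  # hit
  → r_5 = 1.7289

ranges = [1.3769, 1.5473, 2.4225, 3.0831, 1.7289]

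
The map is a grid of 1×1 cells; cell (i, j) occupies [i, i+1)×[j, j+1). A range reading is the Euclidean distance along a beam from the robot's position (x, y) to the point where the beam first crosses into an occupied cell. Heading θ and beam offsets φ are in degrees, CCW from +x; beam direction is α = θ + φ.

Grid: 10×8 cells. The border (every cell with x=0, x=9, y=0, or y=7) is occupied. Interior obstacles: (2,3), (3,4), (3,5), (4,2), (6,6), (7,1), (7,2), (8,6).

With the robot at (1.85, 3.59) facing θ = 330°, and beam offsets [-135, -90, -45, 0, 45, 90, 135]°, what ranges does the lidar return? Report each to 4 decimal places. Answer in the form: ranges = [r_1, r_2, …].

beam 1: φ=-135°, α=195°
  dir = (cos 195°, sin 195°) = (-0.9659, -0.2588); from cell (1,3)
  next x-line at t=0.8800, next y-line at t=2.2796; Δt_x=1.0353, Δt_y=3.8637
    x: enter (0,3) at t=0.8800 ← occupied
  → r_1 = 0.8800
beam 2: φ=-90°, α=240°
  dir = (cos 240°, sin 240°) = (-0.5000, -0.8660); from cell (1,3)
  next x-line at t=1.7000, next y-line at t=0.6813; Δt_x=2.0000, Δt_y=1.1547
    y: enter (1,2) at t=0.6813
    x: enter (0,2) at t=1.7000 ← occupied
  → r_2 = 1.7000
beam 3: φ=-45°, α=285°
  dir = (cos 285°, sin 285°) = (0.2588, -0.9659); from cell (1,3)
  next x-line at t=0.5796, next y-line at t=0.6108; Δt_x=3.8637, Δt_y=1.0353
    x: enter (2,3) at t=0.5796 ← occupied
  → r_3 = 0.5796
beam 4: φ=0°, α=330°
  dir = (cos 330°, sin 330°) = (0.8660, -0.5000); from cell (1,3)
  next x-line at t=0.1732, next y-line at t=1.1800; Δt_x=1.1547, Δt_y=2.0000
    x: enter (2,3) at t=0.1732 ← occupied
  → r_4 = 0.1732
beam 5: φ=45°, α=15°
  dir = (cos 15°, sin 15°) = (0.9659, 0.2588); from cell (1,3)
  next x-line at t=0.1553, next y-line at t=1.5841; Δt_x=1.0353, Δt_y=3.8637
    x: enter (2,3) at t=0.1553 ← occupied
  → r_5 = 0.1553
beam 6: φ=90°, α=60°
  dir = (cos 60°, sin 60°) = (0.5000, 0.8660); from cell (1,3)
  next x-line at t=0.3000, next y-line at t=0.4734; Δt_x=2.0000, Δt_y=1.1547
    x: enter (2,3) at t=0.3000 ← occupied
  → r_6 = 0.3000
beam 7: φ=135°, α=105°
  dir = (cos 105°, sin 105°) = (-0.2588, 0.9659); from cell (1,3)
  next x-line at t=3.2841, next y-line at t=0.4245; Δt_x=3.8637, Δt_y=1.0353
    y: enter (1,4) at t=0.4245
    y: enter (1,5) at t=1.4597
    y: enter (1,6) at t=2.4950
    x: enter (0,6) at t=3.2841 ← occupied
  → r_7 = 3.2841

ranges = [0.8800, 1.7000, 0.5796, 0.1732, 0.1553, 0.3000, 3.2841]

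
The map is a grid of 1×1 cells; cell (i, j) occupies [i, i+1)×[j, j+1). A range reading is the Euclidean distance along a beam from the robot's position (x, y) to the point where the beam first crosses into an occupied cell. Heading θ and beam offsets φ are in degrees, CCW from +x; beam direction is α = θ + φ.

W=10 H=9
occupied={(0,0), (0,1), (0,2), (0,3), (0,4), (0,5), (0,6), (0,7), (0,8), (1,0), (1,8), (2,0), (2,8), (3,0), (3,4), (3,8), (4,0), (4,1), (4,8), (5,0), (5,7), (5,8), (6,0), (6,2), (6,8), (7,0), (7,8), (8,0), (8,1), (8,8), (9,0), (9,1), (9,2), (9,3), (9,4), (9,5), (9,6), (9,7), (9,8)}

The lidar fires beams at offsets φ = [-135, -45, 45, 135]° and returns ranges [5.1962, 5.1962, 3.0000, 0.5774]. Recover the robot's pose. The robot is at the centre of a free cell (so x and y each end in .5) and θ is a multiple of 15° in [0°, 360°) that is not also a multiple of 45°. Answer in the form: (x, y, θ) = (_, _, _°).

(x, y, θ) = (5.5, 6.5, 345°)

The pose lattice has 51·16 = 816 candidates. Test each by forward raycasting.
  (7.5, 3.5, 15°): beam 1 = 1.0000 ≠ 5.1962 ✗
  (7.5, 3.5, 300°): beam 1 = 3.6235 ≠ 5.1962 ✗
  (2.5, 6.5, 240°): beam 1 = 1.5529 ≠ 5.1962 ✗
  (4.5, 7.5, 330°): beam 1 = 3.6235 ≠ 5.1962 ✗
  …
  (5.5, 6.5, 345°): r_1=5.1962, r_2=5.1962, r_3=3.0000, r_4=0.5774 — all match ✓
No second candidate reproduces the full scan.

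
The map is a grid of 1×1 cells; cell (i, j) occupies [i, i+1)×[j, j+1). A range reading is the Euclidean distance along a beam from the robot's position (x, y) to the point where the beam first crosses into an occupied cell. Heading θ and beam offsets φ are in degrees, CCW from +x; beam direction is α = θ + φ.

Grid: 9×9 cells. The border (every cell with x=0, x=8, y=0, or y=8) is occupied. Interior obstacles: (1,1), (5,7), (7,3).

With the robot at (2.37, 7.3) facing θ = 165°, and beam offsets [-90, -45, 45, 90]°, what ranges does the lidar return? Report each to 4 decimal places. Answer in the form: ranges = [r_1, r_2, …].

ranges = [0.7247, 0.8083, 1.5819, 5.2933]

beam 1: φ=-90°, α=75°
  d=(0.2588,0.9659)  start (2,7)  tX=2.4341 tY=0.7247  stride 1/|dx|=3.8637 1/|dy|=1.0353
    cross y-line → (2,8), t=0.7247 (wall)
  → r_1 = 0.7247
beam 2: φ=-45°, α=120°
  d=(-0.5000,0.8660)  start (2,7)  tX=0.7400 tY=0.8083  stride 1/|dx|=2.0000 1/|dy|=1.1547
    cross x-line → (1,7), t=0.7400
    cross y-line → (1,8), t=0.8083 (wall)
  → r_2 = 0.8083
beam 3: φ=45°, α=210°
  d=(-0.8660,-0.5000)  start (2,7)  tX=0.4272 tY=0.6000  stride 1/|dx|=1.1547 1/|dy|=2.0000
    cross x-line → (1,7), t=0.4272
    cross y-line → (1,6), t=0.6000
    cross x-line → (0,6), t=1.5819 (wall)
  → r_3 = 1.5819
beam 4: φ=90°, α=255°
  d=(-0.2588,-0.9659)  start (2,7)  tX=1.4296 tY=0.3106  stride 1/|dx|=3.8637 1/|dy|=1.0353
    cross y-line → (2,6), t=0.3106
    cross y-line → (2,5), t=1.3459
    cross x-line → (1,5), t=1.4296
    cross y-line → (1,4), t=2.3811
    cross y-line → (1,3), t=3.4164
    cross y-line → (1,2), t=4.4517
    cross x-line → (0,2), t=5.2933 (wall)
  → r_4 = 5.2933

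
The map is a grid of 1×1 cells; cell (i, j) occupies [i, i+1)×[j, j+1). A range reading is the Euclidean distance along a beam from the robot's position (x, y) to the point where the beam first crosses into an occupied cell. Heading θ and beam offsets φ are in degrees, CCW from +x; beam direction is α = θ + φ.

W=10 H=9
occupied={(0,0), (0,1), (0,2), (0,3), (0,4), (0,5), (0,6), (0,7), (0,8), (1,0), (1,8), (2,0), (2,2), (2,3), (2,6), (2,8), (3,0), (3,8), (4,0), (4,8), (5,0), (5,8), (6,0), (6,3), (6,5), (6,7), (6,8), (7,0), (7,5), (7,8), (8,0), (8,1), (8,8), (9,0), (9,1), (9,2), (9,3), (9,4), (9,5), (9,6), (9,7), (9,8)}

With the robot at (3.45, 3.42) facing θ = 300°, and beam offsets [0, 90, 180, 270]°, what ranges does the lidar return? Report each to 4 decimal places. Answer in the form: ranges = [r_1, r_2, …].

ranges = [2.7944, 3.1600, 4.9000, 0.5196]

beam 1: φ=0°, α=300°
  direction (0.5000, -0.8660); cell (3,3); t to first gridline: x 1.1000, y 0.4850 (then +2.0000 / +1.1547)
    (3,2) via y @ 0.4850
    (4,2) via x @ 1.1000
    (4,1) via y @ 1.6397
    (4,0) via y @ 2.7944  # hit
  → r_1 = 2.7944
beam 2: φ=90°, α=30°
  direction (0.8660, 0.5000); cell (3,3); t to first gridline: x 0.6351, y 1.1600 (then +1.1547 / +2.0000)
    (4,3) via x @ 0.6351
    (4,4) via y @ 1.1600
    (5,4) via x @ 1.7898
    (6,4) via x @ 2.9445
    (6,5) via y @ 3.1600  # hit
  → r_2 = 3.1600
beam 3: φ=180°, α=120°
  direction (-0.5000, 0.8660); cell (3,3); t to first gridline: x 0.9000, y 0.6697 (then +2.0000 / +1.1547)
    (3,4) via y @ 0.6697
    (2,4) via x @ 0.9000
    (2,5) via y @ 1.8244
    (1,5) via x @ 2.9000
    (1,6) via y @ 2.9791
    (1,7) via y @ 4.1338
    (0,7) via x @ 4.9000  # hit
  → r_3 = 4.9000
beam 4: φ=270°, α=210°
  direction (-0.8660, -0.5000); cell (3,3); t to first gridline: x 0.5196, y 0.8400 (then +1.1547 / +2.0000)
    (2,3) via x @ 0.5196  # hit
  → r_4 = 0.5196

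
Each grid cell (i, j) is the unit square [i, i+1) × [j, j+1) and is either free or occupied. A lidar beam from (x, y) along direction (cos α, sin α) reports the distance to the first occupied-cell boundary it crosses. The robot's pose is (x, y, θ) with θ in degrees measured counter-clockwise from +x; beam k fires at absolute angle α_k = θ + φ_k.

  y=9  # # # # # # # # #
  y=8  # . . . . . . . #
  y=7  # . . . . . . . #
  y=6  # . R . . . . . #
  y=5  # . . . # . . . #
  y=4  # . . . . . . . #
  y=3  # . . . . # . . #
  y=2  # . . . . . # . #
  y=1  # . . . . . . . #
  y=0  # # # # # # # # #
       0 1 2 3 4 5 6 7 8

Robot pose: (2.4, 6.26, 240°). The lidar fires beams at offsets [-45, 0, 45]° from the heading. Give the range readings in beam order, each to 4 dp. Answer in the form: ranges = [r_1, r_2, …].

beam 1: φ=-45°, α=195°
  direction (-0.9659, -0.2588); cell (2,6); t to first gridline: x 0.4141, y 1.0046 (then +1.0353 / +3.8637)
    (1,6) via x @ 0.4141
    (1,5) via y @ 1.0046
    (0,5) via x @ 1.4494  # hit
  → r_1 = 1.4494
beam 2: φ=0°, α=240°
  direction (-0.5000, -0.8660); cell (2,6); t to first gridline: x 0.8000, y 0.3002 (then +2.0000 / +1.1547)
    (2,5) via y @ 0.3002
    (1,5) via x @ 0.8000
    (1,4) via y @ 1.4549
    (1,3) via y @ 2.6096
    (0,3) via x @ 2.8000  # hit
  → r_2 = 2.8000
beam 3: φ=45°, α=285°
  direction (0.2588, -0.9659); cell (2,6); t to first gridline: x 2.3182, y 0.2692 (then +3.8637 / +1.0353)
    (2,5) via y @ 0.2692
    (2,4) via y @ 1.3044
    (3,4) via x @ 2.3182
    (3,3) via y @ 2.3397
    (3,2) via y @ 3.3750
    (3,1) via y @ 4.4103
    (3,0) via y @ 5.4456  # hit
  → r_3 = 5.4456

ranges = [1.4494, 2.8000, 5.4456]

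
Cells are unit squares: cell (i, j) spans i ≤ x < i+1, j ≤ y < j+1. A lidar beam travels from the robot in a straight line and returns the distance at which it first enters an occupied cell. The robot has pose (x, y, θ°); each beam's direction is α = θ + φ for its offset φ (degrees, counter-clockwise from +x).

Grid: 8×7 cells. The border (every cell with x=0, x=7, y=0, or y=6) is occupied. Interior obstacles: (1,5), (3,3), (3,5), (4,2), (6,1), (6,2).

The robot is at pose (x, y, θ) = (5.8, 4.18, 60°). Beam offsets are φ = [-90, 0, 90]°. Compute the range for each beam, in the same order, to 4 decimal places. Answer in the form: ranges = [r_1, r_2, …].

beam 1: φ=-90°, α=330°
  d=(0.8660,-0.5000)  start (5,4)  tX=0.2309 tY=0.3600  stride 1/|dx|=1.1547 1/|dy|=2.0000
    cross x-line → (6,4), t=0.2309
    cross y-line → (6,3), t=0.3600
    cross x-line → (7,3), t=1.3856 (wall)
  → r_1 = 1.3856
beam 2: φ=0°, α=60°
  d=(0.5000,0.8660)  start (5,4)  tX=0.4000 tY=0.9469  stride 1/|dx|=2.0000 1/|dy|=1.1547
    cross x-line → (6,4), t=0.4000
    cross y-line → (6,5), t=0.9469
    cross y-line → (6,6), t=2.1016 (wall)
  → r_2 = 2.1016
beam 3: φ=90°, α=150°
  d=(-0.8660,0.5000)  start (5,4)  tX=0.9238 tY=1.6400  stride 1/|dx|=1.1547 1/|dy|=2.0000
    cross x-line → (4,4), t=0.9238
    cross y-line → (4,5), t=1.6400
    cross x-line → (3,5), t=2.0785 (wall)
  → r_3 = 2.0785

ranges = [1.3856, 2.1016, 2.0785]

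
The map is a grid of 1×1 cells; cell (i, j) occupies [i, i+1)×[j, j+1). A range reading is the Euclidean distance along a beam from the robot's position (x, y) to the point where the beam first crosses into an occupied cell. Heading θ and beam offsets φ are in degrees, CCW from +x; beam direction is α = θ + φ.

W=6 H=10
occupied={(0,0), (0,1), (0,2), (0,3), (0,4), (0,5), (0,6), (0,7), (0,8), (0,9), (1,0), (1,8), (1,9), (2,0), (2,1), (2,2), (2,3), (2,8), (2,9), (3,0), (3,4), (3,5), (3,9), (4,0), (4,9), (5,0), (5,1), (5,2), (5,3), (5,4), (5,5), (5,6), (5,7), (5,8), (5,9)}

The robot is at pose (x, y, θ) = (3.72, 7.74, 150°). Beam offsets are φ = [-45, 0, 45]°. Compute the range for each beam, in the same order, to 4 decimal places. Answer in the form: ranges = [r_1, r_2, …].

ranges = [1.3044, 0.8314, 2.8160]

beam 1: φ=-45°, α=105°
  d=(-0.2588,0.9659)  start (3,7)  tX=2.7819 tY=0.2692  stride 1/|dx|=3.8637 1/|dy|=1.0353
    cross y-line → (3,8), t=0.2692
    cross y-line → (3,9), t=1.3044 (wall)
  → r_1 = 1.3044
beam 2: φ=0°, α=150°
  d=(-0.8660,0.5000)  start (3,7)  tX=0.8314 tY=0.5200  stride 1/|dx|=1.1547 1/|dy|=2.0000
    cross y-line → (3,8), t=0.5200
    cross x-line → (2,8), t=0.8314 (wall)
  → r_2 = 0.8314
beam 3: φ=45°, α=195°
  d=(-0.9659,-0.2588)  start (3,7)  tX=0.7454 tY=2.8591  stride 1/|dx|=1.0353 1/|dy|=3.8637
    cross x-line → (2,7), t=0.7454
    cross x-line → (1,7), t=1.7807
    cross x-line → (0,7), t=2.8160 (wall)
  → r_3 = 2.8160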